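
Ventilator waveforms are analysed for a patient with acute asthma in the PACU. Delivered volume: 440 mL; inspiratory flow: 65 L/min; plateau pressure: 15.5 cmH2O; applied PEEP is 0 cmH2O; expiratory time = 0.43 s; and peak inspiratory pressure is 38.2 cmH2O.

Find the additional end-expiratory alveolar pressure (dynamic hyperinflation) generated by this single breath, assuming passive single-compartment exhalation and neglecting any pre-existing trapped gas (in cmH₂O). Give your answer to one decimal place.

Flow: 65 L/min ÷ 60 = 1.0833 L/s.
R = (PIP − Pplat)/V̇ = (38.2 − 15.5) / 1.0833 = 22.7/1.0833 = 20.954 cmH2O·s/L.
C = Vt/(Pplat − PEEP) = 440.0 / (15.5 − 0) = 440.0/15.5 = 28.387 mL/cmH2O.
τ = R × C = 20.954 × 0.02839 L/cmH2O = 0.5949 s.
Fraction remaining = e^(−Te/τ) = e^(−0.43/0.5949) = 0.4854; trapped volume = 440.0 × 0.4854 = 213.58 mL.
Additional alveolar pressure from trapping ≈ V_trapped / C = 213.58 / 28.387 = 7.524 cmH2O.

7.5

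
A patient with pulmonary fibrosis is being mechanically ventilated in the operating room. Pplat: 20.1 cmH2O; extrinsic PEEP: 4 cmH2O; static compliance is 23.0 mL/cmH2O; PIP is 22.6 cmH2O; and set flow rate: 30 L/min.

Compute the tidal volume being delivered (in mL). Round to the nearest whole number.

370

Vt = Cstat × (Pplat − PEEP) = 23.0 × (20.1 − 4) = 23.0 × 16.1 = 370.3 mL.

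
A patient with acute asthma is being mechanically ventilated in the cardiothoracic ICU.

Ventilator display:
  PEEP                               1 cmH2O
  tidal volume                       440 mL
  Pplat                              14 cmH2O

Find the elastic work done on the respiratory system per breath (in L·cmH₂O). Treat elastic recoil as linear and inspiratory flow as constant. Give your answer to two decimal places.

2.86

Elastic work ≈ ½ × (Pplat − PEEP) × Vt = 0.5 × (14 − 1) × 0.440 L = 0.5 × 13.0 × 0.440 = 2.86 L·cmH2O.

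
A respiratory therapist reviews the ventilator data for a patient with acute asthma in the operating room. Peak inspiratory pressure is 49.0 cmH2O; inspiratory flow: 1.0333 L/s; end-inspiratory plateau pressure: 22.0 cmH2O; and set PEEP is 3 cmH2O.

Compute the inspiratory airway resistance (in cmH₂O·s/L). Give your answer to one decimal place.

26.1

Raw = (PIP − Pplat) / flow = (49.0 − 22.0) / 1.0333 = 27.0 / 1.0333 = 26.13 cmH2O·s/L.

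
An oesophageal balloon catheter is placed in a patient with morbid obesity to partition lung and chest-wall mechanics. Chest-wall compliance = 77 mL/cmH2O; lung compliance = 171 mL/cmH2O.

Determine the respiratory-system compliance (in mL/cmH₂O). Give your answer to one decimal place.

53.1

Lung and chest wall are elastances in series: 1/Crs = 1/CL + 1/Ccw.
1/Crs = 1/171 + 1/77 = 0.01883.
Crs = 53.107 mL/cmH2O.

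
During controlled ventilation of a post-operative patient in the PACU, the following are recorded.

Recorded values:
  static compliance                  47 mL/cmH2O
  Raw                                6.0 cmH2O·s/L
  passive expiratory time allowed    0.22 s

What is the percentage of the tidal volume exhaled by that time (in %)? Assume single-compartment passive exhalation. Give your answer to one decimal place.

τ = R × C = 6.0 × 47 mL/cmH2O = 6.0 × 0.047 L/cmH2O = 0.282 s.
Passive exhalation: V(t)/V₀ = e^(−t/τ) = e^(−0.22/0.282) = 0.4583.
Fraction exhaled = 1 − 0.4583 = 0.5417 → 54.17%.

54.2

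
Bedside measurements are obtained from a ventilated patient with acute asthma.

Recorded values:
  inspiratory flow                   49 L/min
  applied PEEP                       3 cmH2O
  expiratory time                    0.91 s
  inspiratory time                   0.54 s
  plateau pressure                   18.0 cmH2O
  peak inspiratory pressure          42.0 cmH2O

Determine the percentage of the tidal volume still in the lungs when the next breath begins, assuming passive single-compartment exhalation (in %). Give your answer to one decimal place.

Flow: 49 L/min ÷ 60 = 0.8167 L/s.
Vt = flow × Ti = 0.8167 L/s × 0.54 s × 1000 mL/L = 441.02 mL.
R = (PIP − Pplat)/V̇ = (42.0 − 18.0) / 0.8167 = 24.0/0.8167 = 29.387 cmH2O·s/L.
C = Vt/(Pplat − PEEP) = 441.02 / (18.0 − 3) = 441.02/15.0 = 29.401 mL/cmH2O.
τ = R × C = 29.387 × 0.0294 L/cmH2O = 0.864 s.
Fraction remaining at end-expiration = e^(−Te/τ) = e^(−0.91/0.864) = 0.3488 → 34.88%.

34.9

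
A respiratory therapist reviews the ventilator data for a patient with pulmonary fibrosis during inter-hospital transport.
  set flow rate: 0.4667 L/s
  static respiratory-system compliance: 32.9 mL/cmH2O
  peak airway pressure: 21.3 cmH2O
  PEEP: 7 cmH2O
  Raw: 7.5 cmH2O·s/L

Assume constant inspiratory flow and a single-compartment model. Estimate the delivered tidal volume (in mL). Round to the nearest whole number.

Equation of motion (constant flow): PIP = Vt/C + R·V̇ + PEEP.
Vt/C = PIP − R·V̇ − PEEP = 21.3 − 3.5 − 7 = 10.8 cmH2O.
Vt = C × 10.8 = 32.9 × 10.8 = 355.32 mL.

355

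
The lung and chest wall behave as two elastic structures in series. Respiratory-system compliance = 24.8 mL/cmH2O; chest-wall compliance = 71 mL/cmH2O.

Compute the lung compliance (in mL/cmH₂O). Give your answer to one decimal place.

1/CL = 1/Crs − 1/Ccw.
1/CL = 1/24.8 − 1/71 = 0.02624.
CL = 38.11 mL/cmH2O.

38.1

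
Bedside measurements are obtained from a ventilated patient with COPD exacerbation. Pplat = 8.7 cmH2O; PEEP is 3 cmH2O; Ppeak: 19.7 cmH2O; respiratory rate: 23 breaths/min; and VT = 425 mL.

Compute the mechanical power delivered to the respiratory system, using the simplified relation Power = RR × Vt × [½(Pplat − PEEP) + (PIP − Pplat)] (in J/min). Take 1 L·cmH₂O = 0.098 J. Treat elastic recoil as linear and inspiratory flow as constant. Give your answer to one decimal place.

13.3

Per-breath work = Vt × [½(Pplat−PEEP) + (PIP−Pplat)] = 0.425 × [0.5×5.7 + 11.0] = 0.425 × 13.85 = 5.886 L·cmH2O.
Power = 23 × 5.886 = 135.38 L·cmH2O/min.
× 0.098 J/(L·cmH2O) → 13.267 J/min.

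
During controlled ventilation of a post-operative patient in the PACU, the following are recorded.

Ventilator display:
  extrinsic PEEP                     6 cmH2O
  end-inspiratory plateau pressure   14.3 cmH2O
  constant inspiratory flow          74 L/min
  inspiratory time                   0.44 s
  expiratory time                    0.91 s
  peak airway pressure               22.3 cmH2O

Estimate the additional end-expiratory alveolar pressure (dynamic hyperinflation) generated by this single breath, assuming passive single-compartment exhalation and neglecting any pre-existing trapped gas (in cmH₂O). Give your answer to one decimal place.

1.0

Flow: 74 L/min ÷ 60 = 1.2333 L/s.
Vt = flow × Ti = 1.2333 L/s × 0.44 s × 1000 mL/L = 542.65 mL.
R = (PIP − Pplat)/V̇ = (22.3 − 14.3) / 1.2333 = 8.0/1.2333 = 6.487 cmH2O·s/L.
C = Vt/(Pplat − PEEP) = 542.65 / (14.3 − 6) = 542.65/8.3 = 65.38 mL/cmH2O.
τ = R × C = 6.487 × 0.06538 L/cmH2O = 0.4241 s.
Fraction remaining = e^(−Te/τ) = e^(−0.91/0.4241) = 0.117; trapped volume = 542.65 × 0.117 = 63.49 mL.
Additional alveolar pressure from trapping ≈ V_trapped / C = 63.49 / 65.38 = 0.9711 cmH2O.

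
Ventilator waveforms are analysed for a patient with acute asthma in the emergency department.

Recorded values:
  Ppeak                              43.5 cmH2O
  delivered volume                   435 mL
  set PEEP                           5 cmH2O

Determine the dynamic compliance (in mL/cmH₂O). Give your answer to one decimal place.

Dynamic compliance = Vt / (PIP − PEEP) = 435 / (43.5 − 5) = 435 / 38.5 = 11.299 mL/cmH2O.

11.3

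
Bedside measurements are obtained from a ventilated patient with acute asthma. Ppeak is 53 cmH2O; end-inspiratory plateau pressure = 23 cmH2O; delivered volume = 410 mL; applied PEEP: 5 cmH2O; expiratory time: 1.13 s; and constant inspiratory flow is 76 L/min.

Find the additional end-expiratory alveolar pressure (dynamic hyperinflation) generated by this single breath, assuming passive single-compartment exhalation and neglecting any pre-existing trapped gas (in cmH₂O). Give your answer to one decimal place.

Flow: 76 L/min ÷ 60 = 1.2667 L/s.
R = (PIP − Pplat)/V̇ = (53 − 23) / 1.2667 = 30.0/1.2667 = 23.684 cmH2O·s/L.
C = Vt/(Pplat − PEEP) = 410.0 / (23 − 5) = 410.0/18.0 = 22.778 mL/cmH2O.
τ = R × C = 23.684 × 0.02278 L/cmH2O = 0.5395 s.
Fraction remaining = e^(−Te/τ) = e^(−1.13/0.5395) = 0.1231; trapped volume = 410.0 × 0.1231 = 50.471 mL.
Additional alveolar pressure from trapping ≈ V_trapped / C = 50.471 / 22.778 = 2.216 cmH2O.

2.2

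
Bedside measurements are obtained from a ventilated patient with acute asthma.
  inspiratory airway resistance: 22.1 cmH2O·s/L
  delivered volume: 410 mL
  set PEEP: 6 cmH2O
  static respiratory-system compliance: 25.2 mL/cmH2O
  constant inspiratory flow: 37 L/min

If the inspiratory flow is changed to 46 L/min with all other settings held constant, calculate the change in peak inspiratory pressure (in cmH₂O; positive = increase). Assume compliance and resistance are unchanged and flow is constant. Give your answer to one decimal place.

Flow: 37 L/min ÷ 60 = 0.6167 L/s.
New flow: 46 L/min ÷ 60 = 0.7667 L/s.
PIP = Vt/C + R·V̇ + PEEP (constant-flow equation of motion).
Only the resistive term changes: ΔPIP = R × ΔV̇ = 22.1 × (0.7667 − 0.6167) = 22.1 × 0.15 = 3.315 cmH2O.

3.3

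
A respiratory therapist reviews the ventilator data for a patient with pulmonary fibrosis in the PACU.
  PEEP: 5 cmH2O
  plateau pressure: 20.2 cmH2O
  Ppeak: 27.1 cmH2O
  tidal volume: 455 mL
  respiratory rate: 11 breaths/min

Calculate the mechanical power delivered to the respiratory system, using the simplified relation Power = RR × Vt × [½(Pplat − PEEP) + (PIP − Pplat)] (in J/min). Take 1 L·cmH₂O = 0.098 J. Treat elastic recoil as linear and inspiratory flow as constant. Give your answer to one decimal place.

Per-breath work = Vt × [½(Pplat−PEEP) + (PIP−Pplat)] = 0.455 × [0.5×15.2 + 6.9] = 0.455 × 14.5 = 6.598 L·cmH2O.
Power = 11 × 6.598 = 72.578 L·cmH2O/min.
× 0.098 J/(L·cmH2O) → 7.113 J/min.

7.1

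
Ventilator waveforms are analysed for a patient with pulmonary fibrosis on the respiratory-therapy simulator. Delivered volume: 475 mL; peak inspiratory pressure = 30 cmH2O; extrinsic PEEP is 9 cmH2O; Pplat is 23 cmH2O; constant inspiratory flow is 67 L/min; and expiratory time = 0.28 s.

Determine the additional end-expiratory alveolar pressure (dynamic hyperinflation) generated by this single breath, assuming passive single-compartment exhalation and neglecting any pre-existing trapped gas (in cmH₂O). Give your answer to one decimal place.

Flow: 67 L/min ÷ 60 = 1.1167 L/s.
R = (PIP − Pplat)/V̇ = (30 − 23) / 1.1167 = 7.0/1.1167 = 6.268 cmH2O·s/L.
C = Vt/(Pplat − PEEP) = 475.0 / (23 − 9) = 475.0/14.0 = 33.929 mL/cmH2O.
τ = R × C = 6.268 × 0.03393 L/cmH2O = 0.2127 s.
Fraction remaining = e^(−Te/τ) = e^(−0.28/0.2127) = 0.2681; trapped volume = 475.0 × 0.2681 = 127.35 mL.
Additional alveolar pressure from trapping ≈ V_trapped / C = 127.35 / 33.929 = 3.753 cmH2O.

3.8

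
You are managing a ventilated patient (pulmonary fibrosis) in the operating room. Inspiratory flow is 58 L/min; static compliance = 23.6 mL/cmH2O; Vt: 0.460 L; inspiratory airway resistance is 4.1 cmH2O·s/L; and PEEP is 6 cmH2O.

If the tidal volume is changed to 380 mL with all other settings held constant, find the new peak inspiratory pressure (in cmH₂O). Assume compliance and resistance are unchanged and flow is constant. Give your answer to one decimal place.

26.1

Flow: 58 L/min ÷ 60 = 0.9667 L/s.
PIP = Vt/C + R·V̇ + PEEP (constant-flow equation of motion).
Only the elastic term changes: ΔPIP = ΔVt / C = (380 − 460) / 23.6 = -3.39 cmH2O.
Original PIP = 460/23.6 + 4.1×0.9667 + 6 = 29.455 cmH2O; new PIP = 29.455 + (-3.39) = 26.065 cmH2O.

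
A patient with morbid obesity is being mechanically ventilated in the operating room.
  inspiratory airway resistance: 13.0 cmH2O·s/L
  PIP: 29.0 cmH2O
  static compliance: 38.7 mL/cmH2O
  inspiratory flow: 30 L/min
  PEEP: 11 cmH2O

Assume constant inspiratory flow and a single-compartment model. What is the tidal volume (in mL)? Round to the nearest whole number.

Flow: 30 L/min ÷ 60 = 0.5 L/s.
Equation of motion (constant flow): PIP = Vt/C + R·V̇ + PEEP.
Vt/C = PIP − R·V̇ − PEEP = 29.0 − 6.5 − 11 = 11.5 cmH2O.
Vt = C × 11.5 = 38.7 × 11.5 = 445.05 mL.

445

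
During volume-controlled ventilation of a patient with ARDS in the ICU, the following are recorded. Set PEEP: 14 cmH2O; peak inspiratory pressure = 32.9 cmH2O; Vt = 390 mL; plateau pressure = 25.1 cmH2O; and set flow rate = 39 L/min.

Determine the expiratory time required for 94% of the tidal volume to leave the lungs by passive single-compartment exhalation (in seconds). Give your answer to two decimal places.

Flow: 39 L/min ÷ 60 = 0.65 L/s.
R = (PIP − Pplat)/V̇ = (32.9 − 25.1) / 0.65 = 7.8/0.65 = 12.0 cmH2O·s/L.
C = Vt/(Pplat − PEEP) = 390.0 / (25.1 − 14) = 390.0/11.1 = 35.135 mL/cmH2O.
τ = R × C = 12.0 × 0.03514 L/cmH2O = 0.4217 s.
t = −τ·ln(1 − 0.94) = −0.4217·ln(0.06) = 1.186 s.

1.19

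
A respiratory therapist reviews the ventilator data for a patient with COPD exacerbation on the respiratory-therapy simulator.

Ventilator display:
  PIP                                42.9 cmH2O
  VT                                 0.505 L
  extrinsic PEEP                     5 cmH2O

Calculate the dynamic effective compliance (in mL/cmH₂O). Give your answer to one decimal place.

13.3

Dynamic compliance = Vt / (PIP − PEEP) = 505 / (42.9 − 5) = 505 / 37.9 = 13.325 mL/cmH2O.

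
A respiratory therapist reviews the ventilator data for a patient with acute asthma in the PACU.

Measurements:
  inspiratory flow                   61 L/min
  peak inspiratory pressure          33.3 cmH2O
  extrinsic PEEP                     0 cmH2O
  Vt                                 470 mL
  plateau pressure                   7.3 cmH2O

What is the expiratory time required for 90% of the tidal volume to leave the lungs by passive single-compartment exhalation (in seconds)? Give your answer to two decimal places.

3.79

Flow: 61 L/min ÷ 60 = 1.0167 L/s.
R = (PIP − Pplat)/V̇ = (33.3 − 7.3) / 1.0167 = 26.0/1.0167 = 25.573 cmH2O·s/L.
C = Vt/(Pplat − PEEP) = 470.0 / (7.3 − 0) = 470.0/7.3 = 64.384 mL/cmH2O.
τ = R × C = 25.573 × 0.06438 L/cmH2O = 1.646 s.
t = −τ·ln(1 − 0.90) = −1.646·ln(0.1) = 3.79 s.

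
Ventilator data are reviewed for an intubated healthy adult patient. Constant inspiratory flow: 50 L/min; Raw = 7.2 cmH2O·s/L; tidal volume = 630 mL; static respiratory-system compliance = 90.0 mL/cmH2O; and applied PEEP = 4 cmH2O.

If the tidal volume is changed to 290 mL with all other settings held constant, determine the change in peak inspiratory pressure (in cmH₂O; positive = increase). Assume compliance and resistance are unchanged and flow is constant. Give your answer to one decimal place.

-3.8

PIP = Vt/C + R·V̇ + PEEP (constant-flow equation of motion).
Only the elastic term changes: ΔPIP = ΔVt / C = (290 − 630) / 90.0 = -3.778 cmH2O.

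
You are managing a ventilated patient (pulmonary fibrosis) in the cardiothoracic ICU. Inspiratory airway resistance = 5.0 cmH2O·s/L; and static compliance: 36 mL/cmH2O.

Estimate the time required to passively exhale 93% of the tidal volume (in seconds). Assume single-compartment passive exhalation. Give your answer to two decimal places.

τ = R × C = 5.0 × 36 mL/cmH2O = 5.0 × 0.036 L/cmH2O = 0.18 s.
Exhaled fraction f = 1 − e^(−t/τ) → t = −τ·ln(1 − f) = −0.18·ln(0.07) = 0.4787 s.

0.48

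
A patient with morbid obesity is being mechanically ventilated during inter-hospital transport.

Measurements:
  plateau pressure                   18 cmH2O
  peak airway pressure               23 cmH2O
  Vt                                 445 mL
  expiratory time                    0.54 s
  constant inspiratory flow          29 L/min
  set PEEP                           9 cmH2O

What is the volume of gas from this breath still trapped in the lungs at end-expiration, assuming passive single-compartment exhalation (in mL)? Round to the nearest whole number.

Flow: 29 L/min ÷ 60 = 0.4833 L/s.
R = (PIP − Pplat)/V̇ = (23 − 18) / 0.4833 = 5.0/0.4833 = 10.346 cmH2O·s/L.
C = Vt/(Pplat − PEEP) = 445.0 / (18 − 9) = 445.0/9.0 = 49.444 mL/cmH2O.
τ = R × C = 10.346 × 0.04944 L/cmH2O = 0.5115 s.
Fraction remaining = e^(−Te/τ) = e^(−0.54/0.5115) = 0.3479.
Trapped volume = 445.0 × 0.3479 = 154.82 mL.

155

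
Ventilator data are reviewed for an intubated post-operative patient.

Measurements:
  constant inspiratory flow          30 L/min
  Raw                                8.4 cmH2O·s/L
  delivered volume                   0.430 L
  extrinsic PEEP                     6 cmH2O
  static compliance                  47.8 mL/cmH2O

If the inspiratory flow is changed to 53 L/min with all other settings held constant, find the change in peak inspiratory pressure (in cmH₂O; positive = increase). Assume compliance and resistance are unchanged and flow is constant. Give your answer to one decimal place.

3.2

Flow: 30 L/min ÷ 60 = 0.5 L/s.
New flow: 53 L/min ÷ 60 = 0.8833 L/s.
PIP = Vt/C + R·V̇ + PEEP (constant-flow equation of motion).
Only the resistive term changes: ΔPIP = R × ΔV̇ = 8.4 × (0.8833 − 0.5) = 8.4 × 0.3833 = 3.22 cmH2O.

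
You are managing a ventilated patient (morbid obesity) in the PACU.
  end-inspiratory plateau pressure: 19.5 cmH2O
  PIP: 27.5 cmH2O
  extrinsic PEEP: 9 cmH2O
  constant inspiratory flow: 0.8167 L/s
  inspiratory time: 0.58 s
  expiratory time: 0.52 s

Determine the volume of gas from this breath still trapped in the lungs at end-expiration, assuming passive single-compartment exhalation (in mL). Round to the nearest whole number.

Vt = flow × Ti = 0.8167 L/s × 0.58 s × 1000 mL/L = 473.69 mL.
R = (PIP − Pplat)/V̇ = (27.5 − 19.5) / 0.8167 = 8.0/0.8167 = 9.796 cmH2O·s/L.
C = Vt/(Pplat − PEEP) = 473.69 / (19.5 − 9) = 473.69/10.5 = 45.113 mL/cmH2O.
τ = R × C = 9.796 × 0.04511 L/cmH2O = 0.4419 s.
Fraction remaining = e^(−Te/τ) = e^(−0.52/0.4419) = 0.3083.
Trapped volume = 473.69 × 0.3083 = 146.04 mL.

146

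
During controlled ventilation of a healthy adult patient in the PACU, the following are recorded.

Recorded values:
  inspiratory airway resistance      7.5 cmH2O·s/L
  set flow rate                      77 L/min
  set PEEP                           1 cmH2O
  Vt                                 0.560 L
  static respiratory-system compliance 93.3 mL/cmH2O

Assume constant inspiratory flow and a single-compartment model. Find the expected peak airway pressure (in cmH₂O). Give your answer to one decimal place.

16.6

Flow: 77 L/min ÷ 60 = 1.2833 L/s.
Equation of motion (constant flow): PIP = Vt/C + R·V̇ + PEEP.
PIP = 560/93.3 + 7.5×1.2833 + 1 = 6.002 + 9.625 + 1 = 16.627 cmH2O.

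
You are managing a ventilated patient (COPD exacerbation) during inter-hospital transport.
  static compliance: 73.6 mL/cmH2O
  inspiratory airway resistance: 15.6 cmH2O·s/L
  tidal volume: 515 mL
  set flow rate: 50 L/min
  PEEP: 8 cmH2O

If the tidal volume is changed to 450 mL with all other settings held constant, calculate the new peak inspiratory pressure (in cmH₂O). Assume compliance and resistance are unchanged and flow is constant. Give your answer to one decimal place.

Flow: 50 L/min ÷ 60 = 0.8333 L/s.
PIP = Vt/C + R·V̇ + PEEP (constant-flow equation of motion).
Only the elastic term changes: ΔPIP = ΔVt / C = (450 − 515) / 73.6 = -0.8832 cmH2O.
Original PIP = 515/73.6 + 15.6×0.8333 + 8 = 27.997 cmH2O; new PIP = 27.997 + (-0.8832) = 27.114 cmH2O.

27.1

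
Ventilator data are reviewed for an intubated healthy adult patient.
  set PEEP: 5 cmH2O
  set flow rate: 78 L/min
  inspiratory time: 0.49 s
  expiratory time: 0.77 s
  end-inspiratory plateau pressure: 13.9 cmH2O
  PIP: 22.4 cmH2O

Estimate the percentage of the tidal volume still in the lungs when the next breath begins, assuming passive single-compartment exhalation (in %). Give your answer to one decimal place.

Flow: 78 L/min ÷ 60 = 1.3 L/s.
Vt = flow × Ti = 1.3 L/s × 0.49 s × 1000 mL/L = 637.0 mL.
R = (PIP − Pplat)/V̇ = (22.4 − 13.9) / 1.3 = 8.5/1.3 = 6.538 cmH2O·s/L.
C = Vt/(Pplat − PEEP) = 637.0 / (13.9 − 5) = 637.0/8.9 = 71.573 mL/cmH2O.
τ = R × C = 6.538 × 0.07157 L/cmH2O = 0.4679 s.
Fraction remaining at end-expiration = e^(−Te/τ) = e^(−0.77/0.4679) = 0.1929 → 19.29%.

19.3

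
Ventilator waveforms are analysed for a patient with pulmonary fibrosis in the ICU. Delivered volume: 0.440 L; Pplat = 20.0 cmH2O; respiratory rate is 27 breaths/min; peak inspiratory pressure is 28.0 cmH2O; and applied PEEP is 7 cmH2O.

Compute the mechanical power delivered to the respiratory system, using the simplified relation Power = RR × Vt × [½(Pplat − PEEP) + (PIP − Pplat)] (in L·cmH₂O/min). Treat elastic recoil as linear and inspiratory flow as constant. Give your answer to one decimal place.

Per-breath work = Vt × [½(Pplat−PEEP) + (PIP−Pplat)] = 0.440 × [0.5×13.0 + 8.0] = 0.440 × 14.5 = 6.38 L·cmH2O.
Power = 27 × 6.38 = 172.26 L·cmH2O/min.

172.3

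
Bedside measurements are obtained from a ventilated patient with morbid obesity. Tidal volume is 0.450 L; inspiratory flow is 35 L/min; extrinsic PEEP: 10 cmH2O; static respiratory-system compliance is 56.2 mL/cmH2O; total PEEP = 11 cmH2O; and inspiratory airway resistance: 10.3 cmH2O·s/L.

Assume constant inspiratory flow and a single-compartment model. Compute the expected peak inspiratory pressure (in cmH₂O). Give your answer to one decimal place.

Flow: 35 L/min ÷ 60 = 0.5833 L/s.
Total PEEP = 11 cmH2O (set 10 + intrinsic 1); this is the baseline alveolar pressure.
Equation of motion (constant flow): PIP = Vt/C + R·V̇ + PEEP.
PIP = 450/56.2 + 10.3×0.5833 + 11 = 8.007 + 6.008 + 11 = 25.015 cmH2O.

25.0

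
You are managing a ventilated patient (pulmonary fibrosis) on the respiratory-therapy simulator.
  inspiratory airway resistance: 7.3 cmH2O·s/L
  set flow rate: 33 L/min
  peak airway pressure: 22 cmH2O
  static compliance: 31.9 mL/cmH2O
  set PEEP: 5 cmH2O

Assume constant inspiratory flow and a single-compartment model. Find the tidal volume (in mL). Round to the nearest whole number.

414

Flow: 33 L/min ÷ 60 = 0.55 L/s.
Equation of motion (constant flow): PIP = Vt/C + R·V̇ + PEEP.
Vt/C = PIP − R·V̇ − PEEP = 22 − 4.015 − 5 = 12.985 cmH2O.
Vt = C × 12.985 = 31.9 × 12.985 = 414.22 mL.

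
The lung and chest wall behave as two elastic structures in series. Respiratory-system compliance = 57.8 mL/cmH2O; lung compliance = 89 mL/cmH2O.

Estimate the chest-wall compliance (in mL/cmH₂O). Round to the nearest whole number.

165

1/Ccw = 1/Crs − 1/CL.
1/Ccw = 1/57.8 − 1/89 = 0.006065.
Ccw = 164.88 mL/cmH2O.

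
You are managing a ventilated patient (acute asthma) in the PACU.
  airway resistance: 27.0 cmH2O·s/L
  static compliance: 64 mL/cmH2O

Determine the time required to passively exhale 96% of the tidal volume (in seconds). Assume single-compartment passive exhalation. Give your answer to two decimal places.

5.56

τ = R × C = 27.0 × 64 mL/cmH2O = 27.0 × 0.064 L/cmH2O = 1.728 s.
Exhaled fraction f = 1 − e^(−t/τ) → t = −τ·ln(1 − f) = −1.728·ln(0.04) = 5.562 s.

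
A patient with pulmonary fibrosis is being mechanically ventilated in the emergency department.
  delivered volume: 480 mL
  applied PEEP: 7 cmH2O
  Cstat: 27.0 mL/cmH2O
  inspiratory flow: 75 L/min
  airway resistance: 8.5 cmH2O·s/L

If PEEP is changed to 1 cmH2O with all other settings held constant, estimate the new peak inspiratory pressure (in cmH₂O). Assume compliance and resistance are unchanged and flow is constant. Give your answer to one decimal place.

Flow: 75 L/min ÷ 60 = 1.25 L/s.
PIP = Vt/C + R·V̇ + PEEP (constant-flow equation of motion).
Only the baseline term changes: ΔPIP = ΔPEEP = 1 − 7 = -6.0 cmH2O.
Original PIP = 480/27.0 + 8.5×1.25 + 7 = 35.403 cmH2O; new PIP = 35.403 + (-6.0) = 29.403 cmH2O.

29.4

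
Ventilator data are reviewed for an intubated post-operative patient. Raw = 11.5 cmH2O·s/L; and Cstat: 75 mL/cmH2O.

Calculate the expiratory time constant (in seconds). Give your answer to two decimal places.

τ = R × C = 11.5 × 75 mL/cmH2O = 11.5 × 0.075 L/cmH2O = 0.8625 s.

0.86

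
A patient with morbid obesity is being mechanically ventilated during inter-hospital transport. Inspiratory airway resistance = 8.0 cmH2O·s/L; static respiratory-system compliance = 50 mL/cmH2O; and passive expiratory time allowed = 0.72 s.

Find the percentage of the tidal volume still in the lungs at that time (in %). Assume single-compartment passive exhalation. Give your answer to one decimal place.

16.5

τ = R × C = 8.0 × 50 mL/cmH2O = 8.0 × 0.050 L/cmH2O = 0.4 s.
Passive exhalation: V(t)/V₀ = e^(−t/τ) = e^(−0.72/0.4) = 0.1653.
Fraction remaining = 0.1653 → 16.53%.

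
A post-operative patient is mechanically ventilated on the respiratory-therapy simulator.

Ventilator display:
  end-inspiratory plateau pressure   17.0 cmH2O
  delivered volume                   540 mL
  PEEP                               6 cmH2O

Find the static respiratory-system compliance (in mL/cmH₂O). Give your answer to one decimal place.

49.1

Cstat = Vt / (Pplat − PEEP) = 540 / (17.0 − 6) = 540 / 11.0 = 49.091 mL/cmH2O.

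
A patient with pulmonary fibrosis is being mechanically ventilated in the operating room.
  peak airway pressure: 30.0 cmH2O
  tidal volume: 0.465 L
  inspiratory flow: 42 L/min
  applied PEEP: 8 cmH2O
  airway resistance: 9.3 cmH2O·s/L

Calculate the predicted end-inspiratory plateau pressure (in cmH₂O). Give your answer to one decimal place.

23.5

Flow: 42 L/min ÷ 60 = 0.7 L/s.
Pplat = PIP − Raw × flow = 30.0 − 9.3 × 0.7 = 30.0 − 6.51 = 23.49 cmH2O.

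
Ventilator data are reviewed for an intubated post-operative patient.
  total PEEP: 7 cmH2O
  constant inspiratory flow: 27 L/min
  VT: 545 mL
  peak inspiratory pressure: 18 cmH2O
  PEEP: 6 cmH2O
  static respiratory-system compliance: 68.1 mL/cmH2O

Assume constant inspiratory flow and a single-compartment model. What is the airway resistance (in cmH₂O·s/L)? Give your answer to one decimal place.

6.7

Flow: 27 L/min ÷ 60 = 0.45 L/s.
Total PEEP = 7 cmH2O (set 6 + intrinsic 1); this is the baseline alveolar pressure.
Equation of motion (constant flow): PIP = Vt/C + R·V̇ + PEEP.
R·V̇ = PIP − Vt/C − PEEP = 18 − 545/68.1 − 7 = 18 − 8.003 − 7 = 2.997 cmH2O.
R = 2.997 / 0.45 = 6.66 cmH2O·s/L.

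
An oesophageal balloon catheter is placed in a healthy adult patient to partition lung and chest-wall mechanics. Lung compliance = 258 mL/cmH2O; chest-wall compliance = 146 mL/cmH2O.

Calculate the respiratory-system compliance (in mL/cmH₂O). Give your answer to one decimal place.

Lung and chest wall are elastances in series: 1/Crs = 1/CL + 1/Ccw.
1/Crs = 1/258 + 1/146 = 0.01073.
Crs = 93.197 mL/cmH2O.

93.2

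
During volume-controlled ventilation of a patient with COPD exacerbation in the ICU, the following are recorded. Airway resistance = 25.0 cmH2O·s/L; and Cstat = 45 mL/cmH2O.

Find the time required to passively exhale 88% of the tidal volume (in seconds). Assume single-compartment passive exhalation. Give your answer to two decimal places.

τ = R × C = 25.0 × 45 mL/cmH2O = 25.0 × 0.045 L/cmH2O = 1.125 s.
Exhaled fraction f = 1 − e^(−t/τ) → t = −τ·ln(1 − f) = −1.125·ln(0.12) = 2.385 s.

2.39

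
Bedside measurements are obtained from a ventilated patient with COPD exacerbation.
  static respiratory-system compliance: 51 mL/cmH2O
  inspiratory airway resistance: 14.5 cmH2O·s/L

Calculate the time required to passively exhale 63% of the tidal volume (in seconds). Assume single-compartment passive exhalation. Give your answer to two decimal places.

τ = R × C = 14.5 × 51 mL/cmH2O = 14.5 × 0.051 L/cmH2O = 0.7395 s.
Exhaled fraction f = 1 − e^(−t/τ) → t = −τ·ln(1 − f) = −0.7395·ln(0.37) = 0.7352 s.

0.74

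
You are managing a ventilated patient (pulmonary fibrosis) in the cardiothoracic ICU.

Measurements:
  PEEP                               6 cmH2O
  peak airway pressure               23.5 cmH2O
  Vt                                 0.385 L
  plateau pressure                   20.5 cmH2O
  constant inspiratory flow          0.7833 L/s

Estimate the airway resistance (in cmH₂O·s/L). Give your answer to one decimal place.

Raw = (PIP − Pplat) / flow = (23.5 − 20.5) / 0.7833 = 3.0 / 0.7833 = 3.83 cmH2O·s/L.

3.8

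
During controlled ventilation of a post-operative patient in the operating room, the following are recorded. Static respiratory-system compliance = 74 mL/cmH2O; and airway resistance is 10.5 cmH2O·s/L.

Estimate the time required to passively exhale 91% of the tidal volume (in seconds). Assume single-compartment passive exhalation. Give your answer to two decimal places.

τ = R × C = 10.5 × 74 mL/cmH2O = 10.5 × 0.074 L/cmH2O = 0.777 s.
Exhaled fraction f = 1 − e^(−t/τ) → t = −τ·ln(1 − f) = −0.777·ln(0.09) = 1.871 s.

1.87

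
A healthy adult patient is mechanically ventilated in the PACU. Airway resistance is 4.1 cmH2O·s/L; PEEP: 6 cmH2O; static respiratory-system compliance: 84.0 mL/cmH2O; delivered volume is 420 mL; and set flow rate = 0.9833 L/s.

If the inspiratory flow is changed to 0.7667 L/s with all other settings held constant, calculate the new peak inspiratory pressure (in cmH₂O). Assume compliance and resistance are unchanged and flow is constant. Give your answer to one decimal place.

14.1

PIP = Vt/C + R·V̇ + PEEP (constant-flow equation of motion).
Only the resistive term changes: ΔPIP = R × ΔV̇ = 4.1 × (0.7667 − 0.9833) = 4.1 × -0.2166 = -0.8881 cmH2O.
Original PIP = 420/84.0 + 4.1×0.9833 + 6 = 15.032 cmH2O; new PIP = 15.032 + (-0.8881) = 14.144 cmH2O.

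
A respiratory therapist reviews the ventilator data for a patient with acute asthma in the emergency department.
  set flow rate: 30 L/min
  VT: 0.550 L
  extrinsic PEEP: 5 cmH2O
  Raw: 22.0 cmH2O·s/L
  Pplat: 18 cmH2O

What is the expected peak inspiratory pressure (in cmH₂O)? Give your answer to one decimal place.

29.0

Flow: 30 L/min ÷ 60 = 0.5 L/s.
PIP = Pplat + Raw × flow = 18 + 22.0 × 0.5 = 18 + 11.0 = 29.0 cmH2O.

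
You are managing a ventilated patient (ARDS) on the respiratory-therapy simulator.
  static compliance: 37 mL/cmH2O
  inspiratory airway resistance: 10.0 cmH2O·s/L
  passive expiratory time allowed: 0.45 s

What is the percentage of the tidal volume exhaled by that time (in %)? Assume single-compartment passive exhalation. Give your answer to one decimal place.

τ = R × C = 10.0 × 37 mL/cmH2O = 10.0 × 0.037 L/cmH2O = 0.37 s.
Passive exhalation: V(t)/V₀ = e^(−t/τ) = e^(−0.45/0.37) = 0.2963.
Fraction exhaled = 1 − 0.2963 = 0.7037 → 70.37%.

70.4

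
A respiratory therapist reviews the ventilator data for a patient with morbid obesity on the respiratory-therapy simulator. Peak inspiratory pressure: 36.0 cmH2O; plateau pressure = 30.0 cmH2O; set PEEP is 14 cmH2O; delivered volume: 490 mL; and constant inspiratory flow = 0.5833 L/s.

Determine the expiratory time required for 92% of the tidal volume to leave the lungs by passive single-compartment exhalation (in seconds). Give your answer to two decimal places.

0.80

R = (PIP − Pplat)/V̇ = (36.0 − 30.0) / 0.5833 = 6.0/0.5833 = 10.286 cmH2O·s/L.
C = Vt/(Pplat − PEEP) = 490.0 / (30.0 − 14) = 490.0/16.0 = 30.625 mL/cmH2O.
τ = R × C = 10.286 × 0.03063 L/cmH2O = 0.3151 s.
t = −τ·ln(1 − 0.92) = −0.3151·ln(0.08) = 0.7959 s.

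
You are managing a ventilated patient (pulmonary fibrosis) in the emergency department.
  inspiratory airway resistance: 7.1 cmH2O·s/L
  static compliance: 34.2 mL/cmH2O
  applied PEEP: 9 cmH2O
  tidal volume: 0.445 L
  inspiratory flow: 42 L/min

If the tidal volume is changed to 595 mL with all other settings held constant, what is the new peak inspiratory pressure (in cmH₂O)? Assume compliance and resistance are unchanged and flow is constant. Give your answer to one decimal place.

Flow: 42 L/min ÷ 60 = 0.7 L/s.
PIP = Vt/C + R·V̇ + PEEP (constant-flow equation of motion).
Only the elastic term changes: ΔPIP = ΔVt / C = (595 − 445) / 34.2 = 4.386 cmH2O.
Original PIP = 445/34.2 + 7.1×0.7 + 9 = 26.982 cmH2O; new PIP = 26.982 + (4.386) = 31.368 cmH2O.

31.4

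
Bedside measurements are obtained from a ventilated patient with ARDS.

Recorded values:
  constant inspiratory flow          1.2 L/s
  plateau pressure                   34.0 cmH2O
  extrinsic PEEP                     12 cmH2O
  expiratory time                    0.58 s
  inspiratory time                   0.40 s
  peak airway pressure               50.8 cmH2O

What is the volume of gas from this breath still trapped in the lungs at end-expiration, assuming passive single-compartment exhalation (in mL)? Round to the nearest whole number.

Vt = flow × Ti = 1.2 L/s × 0.40 s × 1000 mL/L = 480.0 mL.
R = (PIP − Pplat)/V̇ = (50.8 − 34.0) / 1.2 = 16.8/1.2 = 14.0 cmH2O·s/L.
C = Vt/(Pplat − PEEP) = 480.0 / (34.0 − 12) = 480.0/22.0 = 21.818 mL/cmH2O.
τ = R × C = 14.0 × 0.02182 L/cmH2O = 0.3055 s.
Fraction remaining = e^(−Te/τ) = e^(−0.58/0.3055) = 0.1498.
Trapped volume = 480.0 × 0.1498 = 71.904 mL.

72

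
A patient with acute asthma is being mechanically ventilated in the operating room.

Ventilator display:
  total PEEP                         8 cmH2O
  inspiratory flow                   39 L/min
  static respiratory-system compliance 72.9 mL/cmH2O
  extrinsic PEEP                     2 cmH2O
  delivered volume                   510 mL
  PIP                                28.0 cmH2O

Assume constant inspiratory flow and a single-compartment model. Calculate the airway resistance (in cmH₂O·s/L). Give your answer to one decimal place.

Flow: 39 L/min ÷ 60 = 0.65 L/s.
Total PEEP = 8 cmH2O (set 2 + intrinsic 6); this is the baseline alveolar pressure.
Equation of motion (constant flow): PIP = Vt/C + R·V̇ + PEEP.
R·V̇ = PIP − Vt/C − PEEP = 28.0 − 510/72.9 − 8 = 28.0 − 6.996 − 8 = 13.004 cmH2O.
R = 13.004 / 0.65 = 20.006 cmH2O·s/L.

20.0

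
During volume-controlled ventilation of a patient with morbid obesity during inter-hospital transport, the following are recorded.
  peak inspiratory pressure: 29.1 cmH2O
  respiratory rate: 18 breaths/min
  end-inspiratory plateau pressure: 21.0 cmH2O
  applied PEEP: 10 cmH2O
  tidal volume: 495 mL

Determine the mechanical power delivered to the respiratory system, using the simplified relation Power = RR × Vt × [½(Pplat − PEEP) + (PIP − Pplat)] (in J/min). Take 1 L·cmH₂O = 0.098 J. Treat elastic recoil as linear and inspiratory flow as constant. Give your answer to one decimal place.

Per-breath work = Vt × [½(Pplat−PEEP) + (PIP−Pplat)] = 0.495 × [0.5×11.0 + 8.1] = 0.495 × 13.6 = 6.732 L·cmH2O.
Power = 18 × 6.732 = 121.18 L·cmH2O/min.
× 0.098 J/(L·cmH2O) → 11.876 J/min.

11.9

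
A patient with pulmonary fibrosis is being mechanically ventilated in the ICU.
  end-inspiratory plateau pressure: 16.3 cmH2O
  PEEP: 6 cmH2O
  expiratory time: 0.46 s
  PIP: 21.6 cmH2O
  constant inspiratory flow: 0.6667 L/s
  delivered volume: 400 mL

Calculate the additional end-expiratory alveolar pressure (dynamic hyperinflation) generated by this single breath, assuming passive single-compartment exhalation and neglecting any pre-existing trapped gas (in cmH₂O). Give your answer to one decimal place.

2.3

R = (PIP − Pplat)/V̇ = (21.6 − 16.3) / 0.6667 = 5.3/0.6667 = 7.95 cmH2O·s/L.
C = Vt/(Pplat − PEEP) = 400.0 / (16.3 − 6) = 400.0/10.3 = 38.835 mL/cmH2O.
τ = R × C = 7.95 × 0.03884 L/cmH2O = 0.3088 s.
Fraction remaining = e^(−Te/τ) = e^(−0.46/0.3088) = 0.2255; trapped volume = 400.0 × 0.2255 = 90.2 mL.
Additional alveolar pressure from trapping ≈ V_trapped / C = 90.2 / 38.835 = 2.323 cmH2O.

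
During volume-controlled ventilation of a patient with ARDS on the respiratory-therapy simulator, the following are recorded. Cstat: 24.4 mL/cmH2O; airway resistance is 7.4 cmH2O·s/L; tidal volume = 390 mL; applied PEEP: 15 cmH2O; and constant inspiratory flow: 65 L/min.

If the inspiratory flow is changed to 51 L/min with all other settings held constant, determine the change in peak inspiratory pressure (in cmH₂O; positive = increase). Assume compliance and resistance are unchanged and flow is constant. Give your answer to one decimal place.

-1.7

Flow: 65 L/min ÷ 60 = 1.0833 L/s.
New flow: 51 L/min ÷ 60 = 0.85 L/s.
PIP = Vt/C + R·V̇ + PEEP (constant-flow equation of motion).
Only the resistive term changes: ΔPIP = R × ΔV̇ = 7.4 × (0.85 − 1.0833) = 7.4 × -0.2333 = -1.726 cmH2O.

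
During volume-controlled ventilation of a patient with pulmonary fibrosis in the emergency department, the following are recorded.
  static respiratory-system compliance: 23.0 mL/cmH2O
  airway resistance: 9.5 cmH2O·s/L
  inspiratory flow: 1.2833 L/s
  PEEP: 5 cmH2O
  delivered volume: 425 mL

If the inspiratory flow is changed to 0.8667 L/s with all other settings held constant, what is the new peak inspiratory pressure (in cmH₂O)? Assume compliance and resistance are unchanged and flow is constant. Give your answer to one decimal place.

31.7

PIP = Vt/C + R·V̇ + PEEP (constant-flow equation of motion).
Only the resistive term changes: ΔPIP = R × ΔV̇ = 9.5 × (0.8667 − 1.2833) = 9.5 × -0.4166 = -3.958 cmH2O.
Original PIP = 425/23.0 + 9.5×1.2833 + 5 = 35.67 cmH2O; new PIP = 35.67 + (-3.958) = 31.712 cmH2O.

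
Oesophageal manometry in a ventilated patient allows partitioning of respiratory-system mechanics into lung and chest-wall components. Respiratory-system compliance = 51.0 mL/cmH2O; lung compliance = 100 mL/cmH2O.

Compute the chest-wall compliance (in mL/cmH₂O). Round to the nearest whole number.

1/Ccw = 1/Crs − 1/CL.
1/Ccw = 1/51.0 − 1/100 = 0.009608.
Ccw = 104.08 mL/cmH2O.

104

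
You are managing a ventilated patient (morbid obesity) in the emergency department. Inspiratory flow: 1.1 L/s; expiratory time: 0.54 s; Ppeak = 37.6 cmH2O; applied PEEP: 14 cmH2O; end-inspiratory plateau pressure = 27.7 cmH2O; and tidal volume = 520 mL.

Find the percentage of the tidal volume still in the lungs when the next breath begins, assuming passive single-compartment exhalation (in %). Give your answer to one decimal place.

R = (PIP − Pplat)/V̇ = (37.6 − 27.7) / 1.1 = 9.9/1.1 = 9.0 cmH2O·s/L.
C = Vt/(Pplat − PEEP) = 520.0 / (27.7 − 14) = 520.0/13.7 = 37.956 mL/cmH2O.
τ = R × C = 9.0 × 0.03796 L/cmH2O = 0.3416 s.
Fraction remaining at end-expiration = e^(−Te/τ) = e^(−0.54/0.3416) = 0.2058 → 20.58%.

20.6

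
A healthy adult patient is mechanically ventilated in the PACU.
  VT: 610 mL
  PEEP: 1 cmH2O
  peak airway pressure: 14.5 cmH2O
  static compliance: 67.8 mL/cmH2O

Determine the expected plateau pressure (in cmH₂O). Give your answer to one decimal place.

10.0

Pplat = PEEP + Vt / Cstat = 1 + 610 / 67.8 = 1 + 8.997 = 9.997 cmH2O.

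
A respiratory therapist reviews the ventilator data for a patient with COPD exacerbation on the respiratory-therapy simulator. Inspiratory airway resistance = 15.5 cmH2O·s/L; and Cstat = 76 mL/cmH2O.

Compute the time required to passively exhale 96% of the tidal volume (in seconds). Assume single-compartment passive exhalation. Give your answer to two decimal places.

τ = R × C = 15.5 × 76 mL/cmH2O = 15.5 × 0.076 L/cmH2O = 1.178 s.
Exhaled fraction f = 1 − e^(−t/τ) → t = −τ·ln(1 − f) = −1.178·ln(0.04) = 3.792 s.

3.79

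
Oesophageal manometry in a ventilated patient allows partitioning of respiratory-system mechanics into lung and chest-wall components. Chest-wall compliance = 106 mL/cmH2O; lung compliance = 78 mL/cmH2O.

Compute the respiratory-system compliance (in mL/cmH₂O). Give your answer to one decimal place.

44.9

Lung and chest wall are elastances in series: 1/Crs = 1/CL + 1/Ccw.
1/Crs = 1/78 + 1/106 = 0.02225.
Crs = 44.944 mL/cmH2O.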